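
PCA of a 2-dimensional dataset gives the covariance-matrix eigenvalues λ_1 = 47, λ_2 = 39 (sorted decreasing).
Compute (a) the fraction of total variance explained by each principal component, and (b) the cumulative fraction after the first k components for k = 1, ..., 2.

Step 1 — total variance = trace(Sigma) = Σ λ_i = 47 + 39 = 86.

Step 2 — fraction explained by component i = λ_i / Σ λ:
  PC1: 47/86 = 0.5465
  PC2: 39/86 = 0.4535

Step 3 — cumulative fraction after k components = (λ_1 + ... + λ_k) / Σ λ:
  k = 1: 47/86 = 0.5465
  k = 2: (47 + 39)/86 = 86/86 = 1

Summary (fraction, with percent):

explained: PC1 0.5465 (54.65%), PC2 0.4535 (45.35%);  cumulative: 0.5465, 1


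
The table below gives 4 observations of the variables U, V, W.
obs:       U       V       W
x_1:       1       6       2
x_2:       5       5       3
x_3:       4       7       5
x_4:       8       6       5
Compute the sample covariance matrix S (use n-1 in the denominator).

Step 1 — column means:
  mean(U) = (1 + 5 + 4 + 8) / 4 = 18/4 = 4.5
  mean(V) = (6 + 5 + 7 + 6) / 4 = 24/4 = 6
  mean(W) = (2 + 3 + 5 + 5) / 4 = 15/4 = 3.75

Step 2 — sample covariance S[i,j] = (1/(n-1)) · Σ_k (x_{k,i} - mean_i) · (x_{k,j} - mean_j), with n-1 = 3.
  S[U,U] = ((-3.5)·(-3.5) + (0.5)·(0.5) + (-0.5)·(-0.5) + (3.5)·(3.5)) / 3 = 25/3 = 8.3333
  S[U,V] = ((-3.5)·(0) + (0.5)·(-1) + (-0.5)·(1) + (3.5)·(0)) / 3 = -1/3 = -0.3333
  S[U,W] = ((-3.5)·(-1.75) + (0.5)·(-0.75) + (-0.5)·(1.25) + (3.5)·(1.25)) / 3 = 9.5/3 = 3.1667
  S[V,V] = ((0)·(0) + (-1)·(-1) + (1)·(1) + (0)·(0)) / 3 = 2/3 = 0.6667
  S[V,W] = ((0)·(-1.75) + (-1)·(-0.75) + (1)·(1.25) + (0)·(1.25)) / 3 = 2/3 = 0.6667
  S[W,W] = ((-1.75)·(-1.75) + (-0.75)·(-0.75) + (1.25)·(1.25) + (1.25)·(1.25)) / 3 = 6.75/3 = 2.25

S is symmetric (S[j,i] = S[i,j]). Assembling:

S = [[8.3333, -0.3333, 3.1667],
 [-0.3333, 0.6667, 0.6667],
 [3.1667, 0.6667, 2.25]]


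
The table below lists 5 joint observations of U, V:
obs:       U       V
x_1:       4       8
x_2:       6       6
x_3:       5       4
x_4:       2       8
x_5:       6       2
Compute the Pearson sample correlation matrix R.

Step 1 — column means:
  mean(U) = (4 + 6 + 5 + 2 + 6) / 5 = 23/5 = 4.6
  mean(V) = (8 + 6 + 4 + 8 + 2) / 5 = 28/5 = 5.6

Step 2 — sample variances and covariances s[i,j] = (1/(n-1)) · Σ_k (x_{k,i} - mean_i) · (x_{k,j} - mean_j), with n-1 = 4:
  s[U,U] = ((-0.6)·(-0.6) + (1.4)·(1.4) + (0.4)·(0.4) + (-2.6)·(-2.6) + (1.4)·(1.4)) / 4 = 11.2/4 = 2.8
  s[U,V] = ((-0.6)·(2.4) + (1.4)·(0.4) + (0.4)·(-1.6) + (-2.6)·(2.4) + (1.4)·(-3.6)) / 4 = -12.8/4 = -3.2
  s[V,V] = ((2.4)·(2.4) + (0.4)·(0.4) + (-1.6)·(-1.6) + (2.4)·(2.4) + (-3.6)·(-3.6)) / 4 = 27.2/4 = 6.8
  Sample standard deviations s_i = √(s[i,i]):
  s(U) = √(2.8) = 1.6733
  s(V) = √(6.8) = 2.6077

Step 3 — r_{ij} = s_{ij} / (s_i · s_j):
  r[U,U] = 1 (diagonal).
  r[U,V] = -3.2 / (1.6733 · 2.6077) = -3.2 / 4.3635 = -0.7334
  r[V,V] = 1 (diagonal).

R is symmetric with unit diagonal. Assembling:

R = [[1, -0.7334],
 [-0.7334, 1]]


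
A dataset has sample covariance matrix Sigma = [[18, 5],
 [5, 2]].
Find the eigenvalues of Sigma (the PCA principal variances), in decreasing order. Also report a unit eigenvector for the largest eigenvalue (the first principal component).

Step 1 — characteristic polynomial of 2×2 Sigma:
  det(Sigma - λI) = λ² - trace · λ + det = 0.
  trace = 18 + 2 = 20, det = 18·2 - (5)² = 11.
Step 2 — discriminant:
  Δ = trace² - 4·det = 400 - 44 = 356.
Step 3 — eigenvalues:
  λ = (trace ± √Δ)/2 = (20 ± 18.868)/2,
  λ_1 = 19.434,  λ_2 = 0.566.

Step 4 — unit eigenvector for λ_1: solve (Sigma - λ_1 I)v = 0. First row:
  (18 - 19.434)·v_x + (5)·v_y = 0, i.e. (-1.434)·v_x + (5)·v_y = 0,
  so v ∝ (b, λ_1 - a) = (5, 1.434) = u.
  ||u|| = √((5)² + (1.434)²) = √(27.0563) ≈ 5.2016,
  v_1 = u/||u|| ≈ (0.9612, 0.2757) (||v_1|| = 1).

λ_1 = 19.434,  λ_2 = 0.566;  v_1 ≈ (0.9612, 0.2757)


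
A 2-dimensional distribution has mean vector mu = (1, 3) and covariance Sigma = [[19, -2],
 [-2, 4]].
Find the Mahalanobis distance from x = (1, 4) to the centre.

Step 1 — centre the observation: (x - mu) = (0, 1).

Step 2 — invert Sigma. det(Sigma) = 19·4 - (-2)² = 72.
  Sigma^{-1} = (1/det) · [[d, -b], [-b, a]] = [[0.0556, 0.0278],
 [0.0278, 0.2639]].

Step 3 — form the quadratic (x - mu)^T · Sigma^{-1} · (x - mu):
  Sigma^{-1} · (x - mu) = (0.0278, 0.2639).
  (x - mu)^T · [Sigma^{-1} · (x - mu)] = (0)·(0.0278) + (1)·(0.2639) = 0.2639.

Step 4 — take square root: d = √(0.2639) ≈ 0.5137.

d(x, mu) = √(0.2639) ≈ 0.5137


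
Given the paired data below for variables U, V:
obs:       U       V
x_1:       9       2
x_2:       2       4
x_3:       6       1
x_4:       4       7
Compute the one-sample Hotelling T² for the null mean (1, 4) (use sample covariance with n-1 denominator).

Step 1 — sample mean vector:
  mean(U) = (9 + 2 + 6 + 4) / 4 = 21/4 = 5.25
  mean(V) = (2 + 4 + 1 + 7) / 4 = 14/4 = 3.5
  x̄ = (5.25, 3.5),  deviation x̄ - mu_0 = (5.25, 3.5) - (1, 4) = (4.25, -0.5).

Step 2 — sample covariance matrix, S[i,j] = (1/(n-1)) · Σ_k (x_{k,i} - mean_i) · (x_{k,j} - mean_j), divisor n-1 = 3:
  S[U,U] = ((3.75)·(3.75) + (-3.25)·(-3.25) + (0.75)·(0.75) + (-1.25)·(-1.25)) / 3 = 26.75/3 = 8.9167
  S[U,V] = ((3.75)·(-1.5) + (-3.25)·(0.5) + (0.75)·(-2.5) + (-1.25)·(3.5)) / 3 = -13.5/3 = -4.5
  S[V,V] = ((-1.5)·(-1.5) + (0.5)·(0.5) + (-2.5)·(-2.5) + (3.5)·(3.5)) / 3 = 21/3 = 7
  S = [[8.9167, -4.5],
 [-4.5, 7]].

Step 3 — invert S. det(S) = 8.9167·7 - (-4.5)² = 42.1667.
  S^{-1} = (1/det) · [[d, -b], [-b, a]] = [[0.166, 0.1067],
 [0.1067, 0.2115]].

Step 4 — quadratic form (x̄ - mu_0)^T · S^{-1} · (x̄ - mu_0):
  S^{-1} · (x̄ - mu_0) = (0.6522, 0.3478),
  (x̄ - mu_0)^T · [...] = (4.25)·(0.6522) + (-0.5)·(0.3478) = 2.5978.

Step 5 — scale by n: T² = 4 · 2.5978 = 10.3913.

T² ≈ 10.3913


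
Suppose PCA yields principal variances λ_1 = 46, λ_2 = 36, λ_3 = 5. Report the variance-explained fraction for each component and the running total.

Step 1 — total variance = trace(Sigma) = Σ λ_i = 46 + 36 + 5 = 87.

Step 2 — fraction explained by component i = λ_i / Σ λ:
  PC1: 46/87 = 0.5287
  PC2: 36/87 = 0.4138
  PC3: 5/87 = 0.0575

Step 3 — cumulative fraction after k components = (λ_1 + ... + λ_k) / Σ λ:
  k = 1: 46/87 = 0.5287
  k = 2: (46 + 36)/87 = 82/87 = 0.9425
  k = 3: (46 + 36 + 5)/87 = 87/87 = 1

Summary (fraction, with percent):

explained: PC1 0.5287 (52.87%), PC2 0.4138 (41.38%), PC3 0.0575 (5.75%);  cumulative: 0.5287, 0.9425, 1


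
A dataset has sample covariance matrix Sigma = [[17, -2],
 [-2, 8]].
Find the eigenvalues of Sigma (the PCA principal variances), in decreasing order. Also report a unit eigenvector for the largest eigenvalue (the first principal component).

Step 1 — characteristic polynomial of 2×2 Sigma:
  det(Sigma - λI) = λ² - trace · λ + det = 0.
  trace = 17 + 8 = 25, det = 17·8 - (-2)² = 132.
Step 2 — discriminant:
  Δ = trace² - 4·det = 625 - 528 = 97.
Step 3 — eigenvalues:
  λ = (trace ± √Δ)/2 = (25 ± 9.8489)/2,
  λ_1 = 17.4244,  λ_2 = 7.5756.

Step 4 — unit eigenvector for λ_1: solve (Sigma - λ_1 I)v = 0. First row:
  (17 - 17.4244)·v_x + (-2)·v_y = 0, i.e. (-0.4244)·v_x + (-2)·v_y = 0,
  so v ∝ (b, λ_1 - a) = (-2, 0.4244); multiply by -1 so the first entry is positive: u = (2, -0.4244).
  ||u|| = √((2)² + (-0.4244)²) = √(4.1801) ≈ 2.0445,
  v_1 = u/||u|| ≈ (0.9782, -0.2076) (||v_1|| = 1).

λ_1 = 17.4244,  λ_2 = 7.5756;  v_1 ≈ (0.9782, -0.2076)


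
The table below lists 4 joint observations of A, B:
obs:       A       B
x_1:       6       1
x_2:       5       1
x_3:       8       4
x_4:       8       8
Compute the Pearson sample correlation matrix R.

Step 1 — column means:
  mean(A) = (6 + 5 + 8 + 8) / 4 = 27/4 = 6.75
  mean(B) = (1 + 1 + 4 + 8) / 4 = 14/4 = 3.5

Step 2 — sample variances and covariances s[i,j] = (1/(n-1)) · Σ_k (x_{k,i} - mean_i) · (x_{k,j} - mean_j), with n-1 = 3:
  s[A,A] = ((-0.75)·(-0.75) + (-1.75)·(-1.75) + (1.25)·(1.25) + (1.25)·(1.25)) / 3 = 6.75/3 = 2.25
  s[A,B] = ((-0.75)·(-2.5) + (-1.75)·(-2.5) + (1.25)·(0.5) + (1.25)·(4.5)) / 3 = 12.5/3 = 4.1667
  s[B,B] = ((-2.5)·(-2.5) + (-2.5)·(-2.5) + (0.5)·(0.5) + (4.5)·(4.5)) / 3 = 33/3 = 11
  Sample standard deviations s_i = √(s[i,i]):
  s(A) = √(2.25) = 1.5
  s(B) = √(11) = 3.3166

Step 3 — r_{ij} = s_{ij} / (s_i · s_j):
  r[A,A] = 1 (diagonal).
  r[A,B] = 4.1667 / (1.5 · 3.3166) = 4.1667 / 4.9749 = 0.8375
  r[B,B] = 1 (diagonal).

R is symmetric with unit diagonal. Assembling:

R = [[1, 0.8375],
 [0.8375, 1]]


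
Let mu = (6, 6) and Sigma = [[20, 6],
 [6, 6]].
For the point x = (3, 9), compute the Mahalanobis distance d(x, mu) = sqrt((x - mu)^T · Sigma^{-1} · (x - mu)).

Step 1 — centre the observation: (x - mu) = (-3, 3).

Step 2 — invert Sigma. det(Sigma) = 20·6 - (6)² = 84.
  Sigma^{-1} = (1/det) · [[d, -b], [-b, a]] = [[0.0714, -0.0714],
 [-0.0714, 0.2381]].

Step 3 — form the quadratic (x - mu)^T · Sigma^{-1} · (x - mu):
  Sigma^{-1} · (x - mu) = (-0.4286, 0.9286).
  (x - mu)^T · [Sigma^{-1} · (x - mu)] = (-3)·(-0.4286) + (3)·(0.9286) = 4.0714.

Step 4 — take square root: d = √(4.0714) ≈ 2.0178.

d(x, mu) = √(4.0714) ≈ 2.0178


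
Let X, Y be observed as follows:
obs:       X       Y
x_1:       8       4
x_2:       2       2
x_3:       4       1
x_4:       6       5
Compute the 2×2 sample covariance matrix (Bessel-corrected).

Step 1 — column means:
  mean(X) = (8 + 2 + 4 + 6) / 4 = 20/4 = 5
  mean(Y) = (4 + 2 + 1 + 5) / 4 = 12/4 = 3

Step 2 — sample covariance S[i,j] = (1/(n-1)) · Σ_k (x_{k,i} - mean_i) · (x_{k,j} - mean_j), with n-1 = 3.
  S[X,X] = ((3)·(3) + (-3)·(-3) + (-1)·(-1) + (1)·(1)) / 3 = 20/3 = 6.6667
  S[X,Y] = ((3)·(1) + (-3)·(-1) + (-1)·(-2) + (1)·(2)) / 3 = 10/3 = 3.3333
  S[Y,Y] = ((1)·(1) + (-1)·(-1) + (-2)·(-2) + (2)·(2)) / 3 = 10/3 = 3.3333

S is symmetric (S[j,i] = S[i,j]). Assembling:

S = [[6.6667, 3.3333],
 [3.3333, 3.3333]]


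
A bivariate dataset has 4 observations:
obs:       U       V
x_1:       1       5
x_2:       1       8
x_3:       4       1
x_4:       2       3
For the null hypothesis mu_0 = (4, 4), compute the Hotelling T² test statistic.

Step 1 — sample mean vector:
  mean(U) = (1 + 1 + 4 + 2) / 4 = 8/4 = 2
  mean(V) = (5 + 8 + 1 + 3) / 4 = 17/4 = 4.25
  x̄ = (2, 4.25),  deviation x̄ - mu_0 = (2, 4.25) - (4, 4) = (-2, 0.25).

Step 2 — sample covariance matrix, S[i,j] = (1/(n-1)) · Σ_k (x_{k,i} - mean_i) · (x_{k,j} - mean_j), divisor n-1 = 3:
  S[U,U] = ((-1)·(-1) + (-1)·(-1) + (2)·(2) + (0)·(0)) / 3 = 6/3 = 2
  S[U,V] = ((-1)·(0.75) + (-1)·(3.75) + (2)·(-3.25) + (0)·(-1.25)) / 3 = -11/3 = -3.6667
  S[V,V] = ((0.75)·(0.75) + (3.75)·(3.75) + (-3.25)·(-3.25) + (-1.25)·(-1.25)) / 3 = 26.75/3 = 8.9167
  S = [[2, -3.6667],
 [-3.6667, 8.9167]].

Step 3 — invert S. det(S) = 2·8.9167 - (-3.6667)² = 4.3889.
  S^{-1} = (1/det) · [[d, -b], [-b, a]] = [[2.0316, 0.8354],
 [0.8354, 0.4557]].

Step 4 — quadratic form (x̄ - mu_0)^T · S^{-1} · (x̄ - mu_0):
  S^{-1} · (x̄ - mu_0) = (-3.8544, -1.557),
  (x̄ - mu_0)^T · [...] = (-2)·(-3.8544) + (0.25)·(-1.557) = 7.3196.

Step 5 — scale by n: T² = 4 · 7.3196 = 29.2785.

T² ≈ 29.2785


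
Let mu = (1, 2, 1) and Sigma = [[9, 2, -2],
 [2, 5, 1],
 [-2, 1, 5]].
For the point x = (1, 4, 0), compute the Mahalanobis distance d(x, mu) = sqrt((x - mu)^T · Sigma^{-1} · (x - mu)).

Step 1 — centre the observation: (x - mu) = (0, 2, -1).

Step 2 — invert Sigma (cofactor / det for 3×3, or solve directly):
  Sigma^{-1} = [[0.1429, -0.0714, 0.0714],
 [-0.0714, 0.244, -0.0774],
 [0.0714, -0.0774, 0.244]].

Step 3 — form the quadratic (x - mu)^T · Sigma^{-1} · (x - mu):
  Sigma^{-1} · (x - mu) = (-0.2143, 0.5655, -0.3988).
  (x - mu)^T · [Sigma^{-1} · (x - mu)] = (0)·(-0.2143) + (2)·(0.5655) + (-1)·(-0.3988) = 1.5298.

Step 4 — take square root: d = √(1.5298) ≈ 1.2368.

d(x, mu) = √(1.5298) ≈ 1.2368


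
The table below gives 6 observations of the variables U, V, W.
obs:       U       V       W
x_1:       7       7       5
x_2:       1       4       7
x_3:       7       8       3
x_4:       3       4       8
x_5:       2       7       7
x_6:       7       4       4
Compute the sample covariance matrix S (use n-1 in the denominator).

Step 1 — column means:
  mean(U) = (7 + 1 + 7 + 3 + 2 + 7) / 6 = 27/6 = 4.5
  mean(V) = (7 + 4 + 8 + 4 + 7 + 4) / 6 = 34/6 = 5.6667
  mean(W) = (5 + 7 + 3 + 8 + 7 + 4) / 6 = 34/6 = 5.6667

Step 2 — sample covariance S[i,j] = (1/(n-1)) · Σ_k (x_{k,i} - mean_i) · (x_{k,j} - mean_j), with n-1 = 5.
  S[U,U] = ((2.5)·(2.5) + (-3.5)·(-3.5) + (2.5)·(2.5) + (-1.5)·(-1.5) + (-2.5)·(-2.5) + (2.5)·(2.5)) / 5 = 39.5/5 = 7.9
  S[U,V] = ((2.5)·(1.3333) + (-3.5)·(-1.6667) + (2.5)·(2.3333) + (-1.5)·(-1.6667) + (-2.5)·(1.3333) + (2.5)·(-1.6667)) / 5 = 10/5 = 2
  S[U,W] = ((2.5)·(-0.6667) + (-3.5)·(1.3333) + (2.5)·(-2.6667) + (-1.5)·(2.3333) + (-2.5)·(1.3333) + (2.5)·(-1.6667)) / 5 = -24/5 = -4.8
  S[V,V] = ((1.3333)·(1.3333) + (-1.6667)·(-1.6667) + (2.3333)·(2.3333) + (-1.6667)·(-1.6667) + (1.3333)·(1.3333) + (-1.6667)·(-1.6667)) / 5 = 17.3333/5 = 3.4667
  S[V,W] = ((1.3333)·(-0.6667) + (-1.6667)·(1.3333) + (2.3333)·(-2.6667) + (-1.6667)·(2.3333) + (1.3333)·(1.3333) + (-1.6667)·(-1.6667)) / 5 = -8.6667/5 = -1.7333
  S[W,W] = ((-0.6667)·(-0.6667) + (1.3333)·(1.3333) + (-2.6667)·(-2.6667) + (2.3333)·(2.3333) + (1.3333)·(1.3333) + (-1.6667)·(-1.6667)) / 5 = 19.3333/5 = 3.8667

S is symmetric (S[j,i] = S[i,j]). Assembling:

S = [[7.9, 2, -4.8],
 [2, 3.4667, -1.7333],
 [-4.8, -1.7333, 3.8667]]


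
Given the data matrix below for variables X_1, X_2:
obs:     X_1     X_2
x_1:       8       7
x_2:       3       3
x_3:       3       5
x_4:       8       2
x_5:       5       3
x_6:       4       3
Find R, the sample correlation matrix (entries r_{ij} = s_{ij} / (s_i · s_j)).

Step 1 — column means:
  mean(X_1) = (8 + 3 + 3 + 8 + 5 + 4) / 6 = 31/6 = 5.1667
  mean(X_2) = (7 + 3 + 5 + 2 + 3 + 3) / 6 = 23/6 = 3.8333

Step 2 — sample variances and covariances s[i,j] = (1/(n-1)) · Σ_k (x_{k,i} - mean_i) · (x_{k,j} - mean_j), with n-1 = 5:
  s[X_1,X_1] = ((2.8333)·(2.8333) + (-2.1667)·(-2.1667) + (-2.1667)·(-2.1667) + (2.8333)·(2.8333) + (-0.1667)·(-0.1667) + (-1.1667)·(-1.1667)) / 5 = 26.8333/5 = 5.3667
  s[X_1,X_2] = ((2.8333)·(3.1667) + (-2.1667)·(-0.8333) + (-2.1667)·(1.1667) + (2.8333)·(-1.8333) + (-0.1667)·(-0.8333) + (-1.1667)·(-0.8333)) / 5 = 4.1667/5 = 0.8333
  s[X_2,X_2] = ((3.1667)·(3.1667) + (-0.8333)·(-0.8333) + (1.1667)·(1.1667) + (-1.8333)·(-1.8333) + (-0.8333)·(-0.8333) + (-0.8333)·(-0.8333)) / 5 = 16.8333/5 = 3.3667
  Sample standard deviations s_i = √(s[i,i]):
  s(X_1) = √(5.3667) = 2.3166
  s(X_2) = √(3.3667) = 1.8348

Step 3 — r_{ij} = s_{ij} / (s_i · s_j):
  r[X_1,X_1] = 1 (diagonal).
  r[X_1,X_2] = 0.8333 / (2.3166 · 1.8348) = 0.8333 / 4.2506 = 0.196
  r[X_2,X_2] = 1 (diagonal).

R is symmetric with unit diagonal. Assembling:

R = [[1, 0.196],
 [0.196, 1]]


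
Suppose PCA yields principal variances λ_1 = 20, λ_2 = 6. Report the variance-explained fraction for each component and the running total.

Step 1 — total variance = trace(Sigma) = Σ λ_i = 20 + 6 = 26.

Step 2 — fraction explained by component i = λ_i / Σ λ:
  PC1: 20/26 = 0.7692
  PC2: 6/26 = 0.2308

Step 3 — cumulative fraction after k components = (λ_1 + ... + λ_k) / Σ λ:
  k = 1: 20/26 = 0.7692
  k = 2: (20 + 6)/26 = 26/26 = 1

Summary (fraction, with percent):

explained: PC1 0.7692 (76.92%), PC2 0.2308 (23.08%);  cumulative: 0.7692, 1


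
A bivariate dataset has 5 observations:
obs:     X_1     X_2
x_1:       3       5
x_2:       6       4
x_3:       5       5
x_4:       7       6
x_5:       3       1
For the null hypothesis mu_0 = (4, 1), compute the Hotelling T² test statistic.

Step 1 — sample mean vector:
  mean(X_1) = (3 + 6 + 5 + 7 + 3) / 5 = 24/5 = 4.8
  mean(X_2) = (5 + 4 + 5 + 6 + 1) / 5 = 21/5 = 4.2
  x̄ = (4.8, 4.2),  deviation x̄ - mu_0 = (4.8, 4.2) - (4, 1) = (0.8, 3.2).

Step 2 — sample covariance matrix, S[i,j] = (1/(n-1)) · Σ_k (x_{k,i} - mean_i) · (x_{k,j} - mean_j), divisor n-1 = 4:
  S[X_1,X_1] = ((-1.8)·(-1.8) + (1.2)·(1.2) + (0.2)·(0.2) + (2.2)·(2.2) + (-1.8)·(-1.8)) / 4 = 12.8/4 = 3.2
  S[X_1,X_2] = ((-1.8)·(0.8) + (1.2)·(-0.2) + (0.2)·(0.8) + (2.2)·(1.8) + (-1.8)·(-3.2)) / 4 = 8.2/4 = 2.05
  S[X_2,X_2] = ((0.8)·(0.8) + (-0.2)·(-0.2) + (0.8)·(0.8) + (1.8)·(1.8) + (-3.2)·(-3.2)) / 4 = 14.8/4 = 3.7
  S = [[3.2, 2.05],
 [2.05, 3.7]].

Step 3 — invert S. det(S) = 3.2·3.7 - (2.05)² = 7.6375.
  S^{-1} = (1/det) · [[d, -b], [-b, a]] = [[0.4845, -0.2684],
 [-0.2684, 0.419]].

Step 4 — quadratic form (x̄ - mu_0)^T · S^{-1} · (x̄ - mu_0):
  S^{-1} · (x̄ - mu_0) = (-0.4714, 1.126),
  (x̄ - mu_0)^T · [...] = (0.8)·(-0.4714) + (3.2)·(1.126) = 3.2262.

Step 5 — scale by n: T² = 5 · 3.2262 = 16.1309.

T² ≈ 16.1309


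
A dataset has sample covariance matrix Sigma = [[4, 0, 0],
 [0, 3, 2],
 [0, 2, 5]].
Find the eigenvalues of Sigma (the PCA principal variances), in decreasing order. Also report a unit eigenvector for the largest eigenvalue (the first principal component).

Step 1 — characteristic polynomial p(λ) = det(λI - Sigma) = λ³ - tr·λ² + c_1·λ - det, where tr = trace, c_1 = sum of the principal 2×2 minors, det = det(Sigma):
  tr = 4 + 3 + 5 = 12,
  c_1 = (4·3 - (0)²) + (4·5 - (0)²) + (3·5 - (2)²) = 12 + 20 + 11 = 43,
  det = 4·(3·5 - (2)²) - (0)·((0)·5 - (2)·(0)) + (0)·((0)·(2) - 3·(0)) = 4·(11) - (0)·(0) + (0)·(0) = 44.
  So p(λ) = λ³ - 12λ² + 43λ - 44.
Step 2 — look for an integer root (rational root theorem: any rational root is an integer divisor of 44). Testing λ = 4:
  p(4) = 64 - 192 + 172 - 44 = 0  ✓
  Dividing out (λ - 4): p(λ) = (λ - 4)(λ² - 8λ + 11).
Step 3 — remaining eigenvalues from the quadratic λ² - 8λ + 11 = 0:
  Δ = 8² - 4·11 = 64 - 44 = 20,  λ = (8 ± √20)/2 = (8 ± 4.4721)/2 ≈ 6.2361 or 1.7639.
  Sorted: λ_1 = 6.2361,  λ_2 = 4,  λ_3 = 1.7639  (check: sum = 12 = tr ✓).

Step 4 — unit eigenvector for λ_1 ≈ 6.2361: v spans the null space of (Sigma - λ_1 I), whose rows are
  r_1 = (-2.2361, 0, 0),  r_2 = (0, -3.2361, 2),  r_3 = (0, 2, -1.2361).
  v is orthogonal to every row, so take v ∝ r_1 × r_2 = ((0)·(2) - (0)·(-3.2361), (0)·(0) - (-2.2361)·(2), (-2.2361)·(-3.2361) - (0)·(0)) ≈ (0, 4.4721, 7.2361).
  Let u = (0, 4.4721, 7.2361).
  ||u|| = √((0)² + (4.4721)² + (7.2361)²) = √(72.3607) ≈ 8.5065,  v_1 = u/||u|| ≈ (0, 0.5257, 0.8507) (||v_1|| = 1).

λ_1 = 6.2361,  λ_2 = 4,  λ_3 = 1.7639;  v_1 ≈ (0, 0.5257, 0.8507)


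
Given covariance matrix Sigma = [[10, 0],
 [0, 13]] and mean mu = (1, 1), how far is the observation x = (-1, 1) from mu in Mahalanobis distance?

Step 1 — centre the observation: (x - mu) = (-2, 0).

Step 2 — invert Sigma. det(Sigma) = 10·13 - (0)² = 130.
  Sigma^{-1} = (1/det) · [[d, -b], [-b, a]] = [[0.1, 0],
 [0, 0.0769]].

Step 3 — form the quadratic (x - mu)^T · Sigma^{-1} · (x - mu):
  Sigma^{-1} · (x - mu) = (-0.2, 0).
  (x - mu)^T · [Sigma^{-1} · (x - mu)] = (-2)·(-0.2) + (0)·(0) = 0.4.

Step 4 — take square root: d = √(0.4) ≈ 0.6325.

d(x, mu) = √(0.4) ≈ 0.6325


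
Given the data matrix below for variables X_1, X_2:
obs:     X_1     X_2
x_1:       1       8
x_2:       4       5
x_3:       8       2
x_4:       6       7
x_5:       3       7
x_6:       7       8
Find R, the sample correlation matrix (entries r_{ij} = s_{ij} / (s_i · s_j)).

Step 1 — column means:
  mean(X_1) = (1 + 4 + 8 + 6 + 3 + 7) / 6 = 29/6 = 4.8333
  mean(X_2) = (8 + 5 + 2 + 7 + 7 + 8) / 6 = 37/6 = 6.1667

Step 2 — sample variances and covariances s[i,j] = (1/(n-1)) · Σ_k (x_{k,i} - mean_i) · (x_{k,j} - mean_j), with n-1 = 5:
  s[X_1,X_1] = ((-3.8333)·(-3.8333) + (-0.8333)·(-0.8333) + (3.1667)·(3.1667) + (1.1667)·(1.1667) + (-1.8333)·(-1.8333) + (2.1667)·(2.1667)) / 5 = 34.8333/5 = 6.9667
  s[X_1,X_2] = ((-3.8333)·(1.8333) + (-0.8333)·(-1.1667) + (3.1667)·(-4.1667) + (1.1667)·(0.8333) + (-1.8333)·(0.8333) + (2.1667)·(1.8333)) / 5 = -15.8333/5 = -3.1667
  s[X_2,X_2] = ((1.8333)·(1.8333) + (-1.1667)·(-1.1667) + (-4.1667)·(-4.1667) + (0.8333)·(0.8333) + (0.8333)·(0.8333) + (1.8333)·(1.8333)) / 5 = 26.8333/5 = 5.3667
  Sample standard deviations s_i = √(s[i,i]):
  s(X_1) = √(6.9667) = 2.6394
  s(X_2) = √(5.3667) = 2.3166

Step 3 — r_{ij} = s_{ij} / (s_i · s_j):
  r[X_1,X_1] = 1 (diagonal).
  r[X_1,X_2] = -3.1667 / (2.6394 · 2.3166) = -3.1667 / 6.1146 = -0.5179
  r[X_2,X_2] = 1 (diagonal).

R is symmetric with unit diagonal. Assembling:

R = [[1, -0.5179],
 [-0.5179, 1]]


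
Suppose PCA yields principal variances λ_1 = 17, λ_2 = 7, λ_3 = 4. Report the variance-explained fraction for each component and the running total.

Step 1 — total variance = trace(Sigma) = Σ λ_i = 17 + 7 + 4 = 28.

Step 2 — fraction explained by component i = λ_i / Σ λ:
  PC1: 17/28 = 0.6071
  PC2: 7/28 = 0.25
  PC3: 4/28 = 0.1429

Step 3 — cumulative fraction after k components = (λ_1 + ... + λ_k) / Σ λ:
  k = 1: 17/28 = 0.6071
  k = 2: (17 + 7)/28 = 24/28 = 0.8571
  k = 3: (17 + 7 + 4)/28 = 28/28 = 1

Summary (fraction, with percent):

explained: PC1 0.6071 (60.71%), PC2 0.25 (25%), PC3 0.1429 (14.29%);  cumulative: 0.6071, 0.8571, 1


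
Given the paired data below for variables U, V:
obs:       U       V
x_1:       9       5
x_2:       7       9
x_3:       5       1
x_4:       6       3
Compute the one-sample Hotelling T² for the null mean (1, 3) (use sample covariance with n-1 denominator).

Step 1 — sample mean vector:
  mean(U) = (9 + 7 + 5 + 6) / 4 = 27/4 = 6.75
  mean(V) = (5 + 9 + 1 + 3) / 4 = 18/4 = 4.5
  x̄ = (6.75, 4.5),  deviation x̄ - mu_0 = (6.75, 4.5) - (1, 3) = (5.75, 1.5).

Step 2 — sample covariance matrix, S[i,j] = (1/(n-1)) · Σ_k (x_{k,i} - mean_i) · (x_{k,j} - mean_j), divisor n-1 = 3:
  S[U,U] = ((2.25)·(2.25) + (0.25)·(0.25) + (-1.75)·(-1.75) + (-0.75)·(-0.75)) / 3 = 8.75/3 = 2.9167
  S[U,V] = ((2.25)·(0.5) + (0.25)·(4.5) + (-1.75)·(-3.5) + (-0.75)·(-1.5)) / 3 = 9.5/3 = 3.1667
  S[V,V] = ((0.5)·(0.5) + (4.5)·(4.5) + (-3.5)·(-3.5) + (-1.5)·(-1.5)) / 3 = 35/3 = 11.6667
  S = [[2.9167, 3.1667],
 [3.1667, 11.6667]].

Step 3 — invert S. det(S) = 2.9167·11.6667 - (3.1667)² = 24.
  S^{-1} = (1/det) · [[d, -b], [-b, a]] = [[0.4861, -0.1319],
 [-0.1319, 0.1215]].

Step 4 — quadratic form (x̄ - mu_0)^T · S^{-1} · (x̄ - mu_0):
  S^{-1} · (x̄ - mu_0) = (2.5972, -0.5764),
  (x̄ - mu_0)^T · [...] = (5.75)·(2.5972) + (1.5)·(-0.5764) = 14.0694.

Step 5 — scale by n: T² = 4 · 14.0694 = 56.2778.

T² ≈ 56.2778


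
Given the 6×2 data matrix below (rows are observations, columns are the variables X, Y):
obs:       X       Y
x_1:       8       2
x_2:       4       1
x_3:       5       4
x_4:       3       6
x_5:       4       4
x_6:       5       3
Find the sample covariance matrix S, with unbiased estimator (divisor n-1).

Step 1 — column means:
  mean(X) = (8 + 4 + 5 + 3 + 4 + 5) / 6 = 29/6 = 4.8333
  mean(Y) = (2 + 1 + 4 + 6 + 4 + 3) / 6 = 20/6 = 3.3333

Step 2 — sample covariance S[i,j] = (1/(n-1)) · Σ_k (x_{k,i} - mean_i) · (x_{k,j} - mean_j), with n-1 = 5.
  S[X,X] = ((3.1667)·(3.1667) + (-0.8333)·(-0.8333) + (0.1667)·(0.1667) + (-1.8333)·(-1.8333) + (-0.8333)·(-0.8333) + (0.1667)·(0.1667)) / 5 = 14.8333/5 = 2.9667
  S[X,Y] = ((3.1667)·(-1.3333) + (-0.8333)·(-2.3333) + (0.1667)·(0.6667) + (-1.8333)·(2.6667) + (-0.8333)·(0.6667) + (0.1667)·(-0.3333)) / 5 = -7.6667/5 = -1.5333
  S[Y,Y] = ((-1.3333)·(-1.3333) + (-2.3333)·(-2.3333) + (0.6667)·(0.6667) + (2.6667)·(2.6667) + (0.6667)·(0.6667) + (-0.3333)·(-0.3333)) / 5 = 15.3333/5 = 3.0667

S is symmetric (S[j,i] = S[i,j]). Assembling:

S = [[2.9667, -1.5333],
 [-1.5333, 3.0667]]


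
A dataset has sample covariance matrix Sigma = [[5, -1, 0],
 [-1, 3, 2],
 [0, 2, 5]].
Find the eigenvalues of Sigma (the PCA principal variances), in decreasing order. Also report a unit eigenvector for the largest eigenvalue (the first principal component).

Step 1 — characteristic polynomial p(λ) = det(λI - Sigma) = λ³ - tr·λ² + c_1·λ - det, where tr = trace, c_1 = sum of the principal 2×2 minors, det = det(Sigma):
  tr = 5 + 3 + 5 = 13,
  c_1 = (5·3 - (-1)²) + (5·5 - (0)²) + (3·5 - (2)²) = 14 + 25 + 11 = 50,
  det = 5·(3·5 - (2)²) - (-1)·((-1)·5 - (2)·(0)) + (0)·((-1)·(2) - 3·(0)) = 5·(11) - (-1)·(-5) + (0)·(-2) = 50.
  So p(λ) = λ³ - 13λ² + 50λ - 50.
Step 2 — look for an integer root (rational root theorem: any rational root is an integer divisor of 50). Testing λ = 5:
  p(5) = 125 - 325 + 250 - 50 = 0  ✓
  Dividing out (λ - 5): p(λ) = (λ - 5)(λ² - 8λ + 10).
Step 3 — remaining eigenvalues from the quadratic λ² - 8λ + 10 = 0:
  Δ = 8² - 4·10 = 64 - 40 = 24,  λ = (8 ± √24)/2 = (8 ± 4.899)/2 ≈ 6.4495 or 1.5505.
  Sorted: λ_1 = 6.4495,  λ_2 = 5,  λ_3 = 1.5505  (check: sum = 13 = tr ✓).

Step 4 — unit eigenvector for λ_1 ≈ 6.4495: v spans the null space of (Sigma - λ_1 I), whose rows are
  r_1 = (-1.4495, -1, 0),  r_2 = (-1, -3.4495, 2),  r_3 = (0, 2, -1.4495).
  v is orthogonal to every row, so take v ∝ r_1 × r_2 = ((-1)·(2) - (0)·(-3.4495), (0)·(-1) - (-1.4495)·(2), (-1.4495)·(-3.4495) - (-1)·(-1)) ≈ (-2, 2.899, 4).
  Rescale (multiply by -1 so the first nonzero entry is positive): u = (2, -2.899, -4).
  ||u|| = √((2)² + (-2.899)² + (-4)²) = √(28.4041) ≈ 5.3295,  v_1 = u/||u|| ≈ (0.3753, -0.5439, -0.7505) (||v_1|| = 1).

λ_1 = 6.4495,  λ_2 = 5,  λ_3 = 1.5505;  v_1 ≈ (0.3753, -0.5439, -0.7505)


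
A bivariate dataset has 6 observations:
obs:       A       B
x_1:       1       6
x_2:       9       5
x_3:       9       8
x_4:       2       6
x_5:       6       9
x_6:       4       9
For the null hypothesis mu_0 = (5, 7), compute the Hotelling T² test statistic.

Step 1 — sample mean vector:
  mean(A) = (1 + 9 + 9 + 2 + 6 + 4) / 6 = 31/6 = 5.1667
  mean(B) = (6 + 5 + 8 + 6 + 9 + 9) / 6 = 43/6 = 7.1667
  x̄ = (5.1667, 7.1667),  deviation x̄ - mu_0 = (5.1667, 7.1667) - (5, 7) = (0.1667, 0.1667).

Step 2 — sample covariance matrix, S[i,j] = (1/(n-1)) · Σ_k (x_{k,i} - mean_i) · (x_{k,j} - mean_j), divisor n-1 = 5:
  S[A,A] = ((-4.1667)·(-4.1667) + (3.8333)·(3.8333) + (3.8333)·(3.8333) + (-3.1667)·(-3.1667) + (0.8333)·(0.8333) + (-1.1667)·(-1.1667)) / 5 = 58.8333/5 = 11.7667
  S[A,B] = ((-4.1667)·(-1.1667) + (3.8333)·(-2.1667) + (3.8333)·(0.8333) + (-3.1667)·(-1.1667) + (0.8333)·(1.8333) + (-1.1667)·(1.8333)) / 5 = 2.8333/5 = 0.5667
  S[B,B] = ((-1.1667)·(-1.1667) + (-2.1667)·(-2.1667) + (0.8333)·(0.8333) + (-1.1667)·(-1.1667) + (1.8333)·(1.8333) + (1.8333)·(1.8333)) / 5 = 14.8333/5 = 2.9667
  S = [[11.7667, 0.5667],
 [0.5667, 2.9667]].

Step 3 — invert S. det(S) = 11.7667·2.9667 - (0.5667)² = 34.5867.
  S^{-1} = (1/det) · [[d, -b], [-b, a]] = [[0.0858, -0.0164],
 [-0.0164, 0.3402]].

Step 4 — quadratic form (x̄ - mu_0)^T · S^{-1} · (x̄ - mu_0):
  S^{-1} · (x̄ - mu_0) = (0.0116, 0.054),
  (x̄ - mu_0)^T · [...] = (0.1667)·(0.0116) + (0.1667)·(0.054) = 0.0109.

Step 5 — scale by n: T² = 6 · 0.0109 = 0.0655.

T² ≈ 0.0655


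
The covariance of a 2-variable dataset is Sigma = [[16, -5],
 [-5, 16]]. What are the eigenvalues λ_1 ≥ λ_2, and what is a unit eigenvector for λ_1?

Step 1 — characteristic polynomial of 2×2 Sigma:
  det(Sigma - λI) = λ² - trace · λ + det = 0.
  trace = 16 + 16 = 32, det = 16·16 - (-5)² = 231.
Step 2 — discriminant:
  Δ = trace² - 4·det = 1024 - 924 = 100.
Step 3 — eigenvalues:
  λ = (trace ± √Δ)/2 = (32 ± 10)/2,
  λ_1 = 21,  λ_2 = 11.

Step 4 — unit eigenvector for λ_1: solve (Sigma - λ_1 I)v = 0. First row:
  (16 - 21)·v_x + (-5)·v_y = 0, i.e. (-5)·v_x + (-5)·v_y = 0,
  so v ∝ (b, λ_1 - a) = (-5, 5); multiply by -1 so the first entry is positive: u = (5, -5).
  ||u|| = √((5)² + (-5)²) = √(50) ≈ 7.0711,
  v_1 = u/||u|| ≈ (0.7071, -0.7071) (||v_1|| = 1).

λ_1 = 21,  λ_2 = 11;  v_1 ≈ (0.7071, -0.7071)


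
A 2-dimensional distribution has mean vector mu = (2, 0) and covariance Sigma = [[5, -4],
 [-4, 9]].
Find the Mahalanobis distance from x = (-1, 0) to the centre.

Step 1 — centre the observation: (x - mu) = (-3, 0).

Step 2 — invert Sigma. det(Sigma) = 5·9 - (-4)² = 29.
  Sigma^{-1} = (1/det) · [[d, -b], [-b, a]] = [[0.3103, 0.1379],
 [0.1379, 0.1724]].

Step 3 — form the quadratic (x - mu)^T · Sigma^{-1} · (x - mu):
  Sigma^{-1} · (x - mu) = (-0.931, -0.4138).
  (x - mu)^T · [Sigma^{-1} · (x - mu)] = (-3)·(-0.931) + (0)·(-0.4138) = 2.7931.

Step 4 — take square root: d = √(2.7931) ≈ 1.6713.

d(x, mu) = √(2.7931) ≈ 1.6713


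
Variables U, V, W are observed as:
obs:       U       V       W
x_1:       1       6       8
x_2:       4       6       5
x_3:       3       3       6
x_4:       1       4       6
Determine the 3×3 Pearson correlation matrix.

Step 1 — column means:
  mean(U) = (1 + 4 + 3 + 1) / 4 = 9/4 = 2.25
  mean(V) = (6 + 6 + 3 + 4) / 4 = 19/4 = 4.75
  mean(W) = (8 + 5 + 6 + 6) / 4 = 25/4 = 6.25

Step 2 — sample variances and covariances s[i,j] = (1/(n-1)) · Σ_k (x_{k,i} - mean_i) · (x_{k,j} - mean_j), with n-1 = 3:
  s[U,U] = ((-1.25)·(-1.25) + (1.75)·(1.75) + (0.75)·(0.75) + (-1.25)·(-1.25)) / 3 = 6.75/3 = 2.25
  s[U,V] = ((-1.25)·(1.25) + (1.75)·(1.25) + (0.75)·(-1.75) + (-1.25)·(-0.75)) / 3 = 0.25/3 = 0.0833
  s[U,W] = ((-1.25)·(1.75) + (1.75)·(-1.25) + (0.75)·(-0.25) + (-1.25)·(-0.25)) / 3 = -4.25/3 = -1.4167
  s[V,V] = ((1.25)·(1.25) + (1.25)·(1.25) + (-1.75)·(-1.75) + (-0.75)·(-0.75)) / 3 = 6.75/3 = 2.25
  s[V,W] = ((1.25)·(1.75) + (1.25)·(-1.25) + (-1.75)·(-0.25) + (-0.75)·(-0.25)) / 3 = 1.25/3 = 0.4167
  s[W,W] = ((1.75)·(1.75) + (-1.25)·(-1.25) + (-0.25)·(-0.25) + (-0.25)·(-0.25)) / 3 = 4.75/3 = 1.5833
  Sample standard deviations s_i = √(s[i,i]):
  s(U) = √(2.25) = 1.5
  s(V) = √(2.25) = 1.5
  s(W) = √(1.5833) = 1.2583

Step 3 — r_{ij} = s_{ij} / (s_i · s_j):
  r[U,U] = 1 (diagonal).
  r[U,V] = 0.0833 / (1.5 · 1.5) = 0.0833 / 2.25 = 0.037
  r[U,W] = -1.4167 / (1.5 · 1.2583) = -1.4167 / 1.8875 = -0.7506
  r[V,V] = 1 (diagonal).
  r[V,W] = 0.4167 / (1.5 · 1.2583) = 0.4167 / 1.8875 = 0.2208
  r[W,W] = 1 (diagonal).

R is symmetric with unit diagonal. Assembling:

R = [[1, 0.037, -0.7506],
 [0.037, 1, 0.2208],
 [-0.7506, 0.2208, 1]]


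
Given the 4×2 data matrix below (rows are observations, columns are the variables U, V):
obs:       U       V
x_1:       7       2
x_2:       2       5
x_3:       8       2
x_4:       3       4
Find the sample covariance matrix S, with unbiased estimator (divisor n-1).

Step 1 — column means:
  mean(U) = (7 + 2 + 8 + 3) / 4 = 20/4 = 5
  mean(V) = (2 + 5 + 2 + 4) / 4 = 13/4 = 3.25

Step 2 — sample covariance S[i,j] = (1/(n-1)) · Σ_k (x_{k,i} - mean_i) · (x_{k,j} - mean_j), with n-1 = 3.
  S[U,U] = ((2)·(2) + (-3)·(-3) + (3)·(3) + (-2)·(-2)) / 3 = 26/3 = 8.6667
  S[U,V] = ((2)·(-1.25) + (-3)·(1.75) + (3)·(-1.25) + (-2)·(0.75)) / 3 = -13/3 = -4.3333
  S[V,V] = ((-1.25)·(-1.25) + (1.75)·(1.75) + (-1.25)·(-1.25) + (0.75)·(0.75)) / 3 = 6.75/3 = 2.25

S is symmetric (S[j,i] = S[i,j]). Assembling:

S = [[8.6667, -4.3333],
 [-4.3333, 2.25]]


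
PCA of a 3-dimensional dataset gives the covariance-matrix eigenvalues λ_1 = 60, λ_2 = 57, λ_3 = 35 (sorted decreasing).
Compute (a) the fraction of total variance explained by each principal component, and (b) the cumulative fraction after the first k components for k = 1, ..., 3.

Step 1 — total variance = trace(Sigma) = Σ λ_i = 60 + 57 + 35 = 152.

Step 2 — fraction explained by component i = λ_i / Σ λ:
  PC1: 60/152 = 0.3947
  PC2: 57/152 = 0.375
  PC3: 35/152 = 0.2303

Step 3 — cumulative fraction after k components = (λ_1 + ... + λ_k) / Σ λ:
  k = 1: 60/152 = 0.3947
  k = 2: (60 + 57)/152 = 117/152 = 0.7697
  k = 3: (60 + 57 + 35)/152 = 152/152 = 1

Summary (fraction, with percent):

explained: PC1 0.3947 (39.47%), PC2 0.375 (37.5%), PC3 0.2303 (23.03%);  cumulative: 0.3947, 0.7697, 1


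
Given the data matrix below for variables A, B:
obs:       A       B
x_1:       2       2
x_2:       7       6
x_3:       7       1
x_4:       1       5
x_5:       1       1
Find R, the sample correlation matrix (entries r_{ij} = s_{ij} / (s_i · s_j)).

Step 1 — column means:
  mean(A) = (2 + 7 + 7 + 1 + 1) / 5 = 18/5 = 3.6
  mean(B) = (2 + 6 + 1 + 5 + 1) / 5 = 15/5 = 3

Step 2 — sample variances and covariances s[i,j] = (1/(n-1)) · Σ_k (x_{k,i} - mean_i) · (x_{k,j} - mean_j), with n-1 = 4:
  s[A,A] = ((-1.6)·(-1.6) + (3.4)·(3.4) + (3.4)·(3.4) + (-2.6)·(-2.6) + (-2.6)·(-2.6)) / 4 = 39.2/4 = 9.8
  s[A,B] = ((-1.6)·(-1) + (3.4)·(3) + (3.4)·(-2) + (-2.6)·(2) + (-2.6)·(-2)) / 4 = 5/4 = 1.25
  s[B,B] = ((-1)·(-1) + (3)·(3) + (-2)·(-2) + (2)·(2) + (-2)·(-2)) / 4 = 22/4 = 5.5
  Sample standard deviations s_i = √(s[i,i]):
  s(A) = √(9.8) = 3.1305
  s(B) = √(5.5) = 2.3452

Step 3 — r_{ij} = s_{ij} / (s_i · s_j):
  r[A,A] = 1 (diagonal).
  r[A,B] = 1.25 / (3.1305 · 2.3452) = 1.25 / 7.3417 = 0.1703
  r[B,B] = 1 (diagonal).

R is symmetric with unit diagonal. Assembling:

R = [[1, 0.1703],
 [0.1703, 1]]


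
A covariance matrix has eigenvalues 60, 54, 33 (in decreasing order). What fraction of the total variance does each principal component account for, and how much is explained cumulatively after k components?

Step 1 — total variance = trace(Sigma) = Σ λ_i = 60 + 54 + 33 = 147.

Step 2 — fraction explained by component i = λ_i / Σ λ:
  PC1: 60/147 = 0.4082
  PC2: 54/147 = 0.3673
  PC3: 33/147 = 0.2245

Step 3 — cumulative fraction after k components = (λ_1 + ... + λ_k) / Σ λ:
  k = 1: 60/147 = 0.4082
  k = 2: (60 + 54)/147 = 114/147 = 0.7755
  k = 3: (60 + 54 + 33)/147 = 147/147 = 1

Summary (fraction, with percent):

explained: PC1 0.4082 (40.82%), PC2 0.3673 (36.73%), PC3 0.2245 (22.45%);  cumulative: 0.4082, 0.7755, 1


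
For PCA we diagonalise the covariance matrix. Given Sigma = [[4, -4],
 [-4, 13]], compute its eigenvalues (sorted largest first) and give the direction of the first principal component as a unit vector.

Step 1 — characteristic polynomial of 2×2 Sigma:
  det(Sigma - λI) = λ² - trace · λ + det = 0.
  trace = 4 + 13 = 17, det = 4·13 - (-4)² = 36.
Step 2 — discriminant:
  Δ = trace² - 4·det = 289 - 144 = 145.
Step 3 — eigenvalues:
  λ = (trace ± √Δ)/2 = (17 ± 12.0416)/2,
  λ_1 = 14.5208,  λ_2 = 2.4792.

Step 4 — unit eigenvector for λ_1: solve (Sigma - λ_1 I)v = 0. First row:
  (4 - 14.5208)·v_x + (-4)·v_y = 0, i.e. (-10.5208)·v_x + (-4)·v_y = 0,
  so v ∝ (b, λ_1 - a) = (-4, 10.5208); multiply by -1 so the first entry is positive: u = (4, -10.5208).
  ||u|| = √((4)² + (-10.5208)²) = √(126.6872) ≈ 11.2555,
  v_1 = u/||u|| ≈ (0.3554, -0.9347) (||v_1|| = 1).

λ_1 = 14.5208,  λ_2 = 2.4792;  v_1 ≈ (0.3554, -0.9347)


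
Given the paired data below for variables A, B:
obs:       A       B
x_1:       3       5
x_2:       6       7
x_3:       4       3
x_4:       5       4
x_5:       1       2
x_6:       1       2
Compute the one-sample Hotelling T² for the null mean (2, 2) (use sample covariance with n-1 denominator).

Step 1 — sample mean vector:
  mean(A) = (3 + 6 + 4 + 5 + 1 + 1) / 6 = 20/6 = 3.3333
  mean(B) = (5 + 7 + 3 + 4 + 2 + 2) / 6 = 23/6 = 3.8333
  x̄ = (3.3333, 3.8333),  deviation x̄ - mu_0 = (3.3333, 3.8333) - (2, 2) = (1.3333, 1.8333).

Step 2 — sample covariance matrix, S[i,j] = (1/(n-1)) · Σ_k (x_{k,i} - mean_i) · (x_{k,j} - mean_j), divisor n-1 = 5:
  S[A,A] = ((-0.3333)·(-0.3333) + (2.6667)·(2.6667) + (0.6667)·(0.6667) + (1.6667)·(1.6667) + (-2.3333)·(-2.3333) + (-2.3333)·(-2.3333)) / 5 = 21.3333/5 = 4.2667
  S[A,B] = ((-0.3333)·(1.1667) + (2.6667)·(3.1667) + (0.6667)·(-0.8333) + (1.6667)·(0.1667) + (-2.3333)·(-1.8333) + (-2.3333)·(-1.8333)) / 5 = 16.3333/5 = 3.2667
  S[B,B] = ((1.1667)·(1.1667) + (3.1667)·(3.1667) + (-0.8333)·(-0.8333) + (0.1667)·(0.1667) + (-1.8333)·(-1.8333) + (-1.8333)·(-1.8333)) / 5 = 18.8333/5 = 3.7667
  S = [[4.2667, 3.2667],
 [3.2667, 3.7667]].

Step 3 — invert S. det(S) = 4.2667·3.7667 - (3.2667)² = 5.4.
  S^{-1} = (1/det) · [[d, -b], [-b, a]] = [[0.6975, -0.6049],
 [-0.6049, 0.7901]].

Step 4 — quadratic form (x̄ - mu_0)^T · S^{-1} · (x̄ - mu_0):
  S^{-1} · (x̄ - mu_0) = (-0.179, 0.642),
  (x̄ - mu_0)^T · [...] = (1.3333)·(-0.179) + (1.8333)·(0.642) = 0.9383.

Step 5 — scale by n: T² = 6 · 0.9383 = 5.6296.

T² ≈ 5.6296


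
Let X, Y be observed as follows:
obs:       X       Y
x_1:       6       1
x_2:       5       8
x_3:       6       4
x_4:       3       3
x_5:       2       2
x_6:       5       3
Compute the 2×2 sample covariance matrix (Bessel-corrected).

Step 1 — column means:
  mean(X) = (6 + 5 + 6 + 3 + 2 + 5) / 6 = 27/6 = 4.5
  mean(Y) = (1 + 8 + 4 + 3 + 2 + 3) / 6 = 21/6 = 3.5

Step 2 — sample covariance S[i,j] = (1/(n-1)) · Σ_k (x_{k,i} - mean_i) · (x_{k,j} - mean_j), with n-1 = 5.
  S[X,X] = ((1.5)·(1.5) + (0.5)·(0.5) + (1.5)·(1.5) + (-1.5)·(-1.5) + (-2.5)·(-2.5) + (0.5)·(0.5)) / 5 = 13.5/5 = 2.7
  S[X,Y] = ((1.5)·(-2.5) + (0.5)·(4.5) + (1.5)·(0.5) + (-1.5)·(-0.5) + (-2.5)·(-1.5) + (0.5)·(-0.5)) / 5 = 3.5/5 = 0.7
  S[Y,Y] = ((-2.5)·(-2.5) + (4.5)·(4.5) + (0.5)·(0.5) + (-0.5)·(-0.5) + (-1.5)·(-1.5) + (-0.5)·(-0.5)) / 5 = 29.5/5 = 5.9

S is symmetric (S[j,i] = S[i,j]). Assembling:

S = [[2.7, 0.7],
 [0.7, 5.9]]


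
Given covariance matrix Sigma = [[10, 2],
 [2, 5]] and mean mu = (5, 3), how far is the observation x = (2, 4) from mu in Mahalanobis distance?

Step 1 — centre the observation: (x - mu) = (-3, 1).

Step 2 — invert Sigma. det(Sigma) = 10·5 - (2)² = 46.
  Sigma^{-1} = (1/det) · [[d, -b], [-b, a]] = [[0.1087, -0.0435],
 [-0.0435, 0.2174]].

Step 3 — form the quadratic (x - mu)^T · Sigma^{-1} · (x - mu):
  Sigma^{-1} · (x - mu) = (-0.3696, 0.3478).
  (x - mu)^T · [Sigma^{-1} · (x - mu)] = (-3)·(-0.3696) + (1)·(0.3478) = 1.4565.

Step 4 — take square root: d = √(1.4565) ≈ 1.2069.

d(x, mu) = √(1.4565) ≈ 1.2069


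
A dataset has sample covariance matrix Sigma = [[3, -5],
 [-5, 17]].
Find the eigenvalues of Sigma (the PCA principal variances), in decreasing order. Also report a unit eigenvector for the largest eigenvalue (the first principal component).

Step 1 — characteristic polynomial of 2×2 Sigma:
  det(Sigma - λI) = λ² - trace · λ + det = 0.
  trace = 3 + 17 = 20, det = 3·17 - (-5)² = 26.
Step 2 — discriminant:
  Δ = trace² - 4·det = 400 - 104 = 296.
Step 3 — eigenvalues:
  λ = (trace ± √Δ)/2 = (20 ± 17.2047)/2,
  λ_1 = 18.6023,  λ_2 = 1.3977.

Step 4 — unit eigenvector for λ_1: solve (Sigma - λ_1 I)v = 0. First row:
  (3 - 18.6023)·v_x + (-5)·v_y = 0, i.e. (-15.6023)·v_x + (-5)·v_y = 0,
  so v ∝ (b, λ_1 - a) = (-5, 15.6023); multiply by -1 so the first entry is positive: u = (5, -15.6023).
  ||u|| = √((5)² + (-15.6023)²) = √(268.4326) ≈ 16.3839,
  v_1 = u/||u|| ≈ (0.3052, -0.9523) (||v_1|| = 1).

λ_1 = 18.6023,  λ_2 = 1.3977;  v_1 ≈ (0.3052, -0.9523)


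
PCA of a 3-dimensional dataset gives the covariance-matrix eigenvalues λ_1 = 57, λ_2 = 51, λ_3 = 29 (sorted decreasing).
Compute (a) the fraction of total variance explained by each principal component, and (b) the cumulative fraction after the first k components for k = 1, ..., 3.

Step 1 — total variance = trace(Sigma) = Σ λ_i = 57 + 51 + 29 = 137.

Step 2 — fraction explained by component i = λ_i / Σ λ:
  PC1: 57/137 = 0.4161
  PC2: 51/137 = 0.3723
  PC3: 29/137 = 0.2117

Step 3 — cumulative fraction after k components = (λ_1 + ... + λ_k) / Σ λ:
  k = 1: 57/137 = 0.4161
  k = 2: (57 + 51)/137 = 108/137 = 0.7883
  k = 3: (57 + 51 + 29)/137 = 137/137 = 1

Summary (fraction, with percent):

explained: PC1 0.4161 (41.61%), PC2 0.3723 (37.23%), PC3 0.2117 (21.17%);  cumulative: 0.4161, 0.7883, 1
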